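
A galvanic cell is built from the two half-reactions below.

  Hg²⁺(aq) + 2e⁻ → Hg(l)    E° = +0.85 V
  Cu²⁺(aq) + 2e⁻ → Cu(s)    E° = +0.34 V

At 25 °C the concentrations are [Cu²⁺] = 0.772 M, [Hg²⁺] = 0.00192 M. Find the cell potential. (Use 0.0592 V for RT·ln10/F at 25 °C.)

0.433 V

The Hg²⁺/Hg couple has the higher reduction potential and acts as the cathode, so E°_cell = +0.85 − (+0.34) = 0.51 V.
Balancing electrons gives n = 2; the reaction quotient is Q = [Cu²⁺]/[Hg²⁺] = 402.
At 25 °C, E = E° − (0.0592/n) log Q = 0.51 − (0.0592/2)(2.604) = 0.510 − 0.077 = 0.433 V.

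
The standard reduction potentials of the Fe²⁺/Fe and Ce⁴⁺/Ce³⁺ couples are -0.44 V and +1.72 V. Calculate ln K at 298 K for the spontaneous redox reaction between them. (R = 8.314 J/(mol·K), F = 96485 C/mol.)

ln K = 168.2

E°_cell = +1.72 − (-0.44) = 2.16 V, with n = 2 electrons transferred.
At equilibrium E = 0, so the Nernst equation gives ln K = nFE°/RT = (2)(96485)(2.16)/((8.314)(298)) = 168.24.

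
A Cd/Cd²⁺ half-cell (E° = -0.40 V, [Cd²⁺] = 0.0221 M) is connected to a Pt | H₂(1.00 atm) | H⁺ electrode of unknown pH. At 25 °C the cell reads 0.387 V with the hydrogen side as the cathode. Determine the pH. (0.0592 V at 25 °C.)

E°_cell = 0.40 V and n = 2.
log Q = n(E° − E)/0.0592 = 2×(0.40 − 0.387)/0.0592 = 0.439.
With Q = [Cd²⁺]·P(H₂) / [H⁺]^2, solving for [H⁺] gives log[H⁺] = -1.047, so pH = 1.05.

pH = 1.05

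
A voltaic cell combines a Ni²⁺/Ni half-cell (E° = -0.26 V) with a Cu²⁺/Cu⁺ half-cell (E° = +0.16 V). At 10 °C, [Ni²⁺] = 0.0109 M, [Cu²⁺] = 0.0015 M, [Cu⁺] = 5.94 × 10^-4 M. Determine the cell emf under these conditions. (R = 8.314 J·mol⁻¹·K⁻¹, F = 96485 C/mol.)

The Cu²⁺/Cu⁺ couple has the higher reduction potential and acts as the cathode, so E°_cell = +0.16 − (-0.26) = 0.42 V.
Balancing electrons gives n = 2; the reaction quotient is Q = [Ni²⁺]·[Cu⁺]^2/[Cu²⁺]^2 = 0.00171.
E = E° − (RT/nF) ln Q = 0.42 − (8.314×283)/(2×96485) × (-6.372) = 0.420 + 0.078 = 0.498 V.

0.498 V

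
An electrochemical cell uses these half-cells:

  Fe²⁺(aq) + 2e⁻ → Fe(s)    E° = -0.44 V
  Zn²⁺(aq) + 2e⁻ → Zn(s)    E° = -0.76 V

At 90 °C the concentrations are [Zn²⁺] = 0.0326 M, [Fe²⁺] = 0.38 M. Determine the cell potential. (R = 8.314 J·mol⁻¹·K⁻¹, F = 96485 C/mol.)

0.358 V

The Fe²⁺/Fe couple has the higher reduction potential and acts as the cathode, so E°_cell = -0.44 − (-0.76) = 0.32 V.
Balancing electrons gives n = 2; the reaction quotient is Q = [Zn²⁺]/[Fe²⁺] = 0.0858.
E = E° − (RT/nF) ln Q = 0.32 − (8.314×363)/(2×96485) × (-2.456) = 0.320 + 0.038 = 0.358 V.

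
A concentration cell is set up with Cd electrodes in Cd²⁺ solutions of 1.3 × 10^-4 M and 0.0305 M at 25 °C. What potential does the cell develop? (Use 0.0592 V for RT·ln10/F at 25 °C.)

0.070 V

Both half-cells are Cd²⁺/Cd, so E°_cell = 0. The concentrated side is the cathode; the cell reaction moves Cd²⁺ from high to low concentration with n = 2.
Q = [Cd²⁺]_dilute/[Cd²⁺]_conc = 1.3 × 10^-4/0.0305 = 0.00426.
E = 0 − (0.0592/2) log Q = −(0.0592/2)(-2.370) = 0.0702 V.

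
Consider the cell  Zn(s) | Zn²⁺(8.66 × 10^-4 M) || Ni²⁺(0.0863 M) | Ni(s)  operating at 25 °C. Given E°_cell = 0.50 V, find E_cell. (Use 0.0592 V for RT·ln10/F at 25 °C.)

0.559 V

Balancing electrons gives n = 2; the reaction quotient is Q = [Zn²⁺]/[Ni²⁺] = 0.0100.
At 25 °C, E = E° − (0.0592/n) log Q = 0.50 − (0.0592/2)(-1.998) = 0.500 + 0.059 = 0.559 V.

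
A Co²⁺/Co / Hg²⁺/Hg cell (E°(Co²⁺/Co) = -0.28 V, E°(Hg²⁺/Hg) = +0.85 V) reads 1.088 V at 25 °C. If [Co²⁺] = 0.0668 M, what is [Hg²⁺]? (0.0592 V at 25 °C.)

0.0025 M

From the Nernst equation, log Q = n(E° − E)/0.0592 = 2(1.13 − 1.088)/0.0592 = 1.419, so Q = 26.2.
With Q = [Co²⁺]/[Hg²⁺] and the known concentrations, [Hg²⁺] in the denominator gives [Hg²⁺] = 0.0025 M.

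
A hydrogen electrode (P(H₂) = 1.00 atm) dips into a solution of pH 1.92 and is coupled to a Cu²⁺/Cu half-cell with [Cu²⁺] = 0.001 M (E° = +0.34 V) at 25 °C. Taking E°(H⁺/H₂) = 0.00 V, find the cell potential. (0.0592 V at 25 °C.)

The Cu²⁺/Cu couple is the cathode, so E°_cell = 0.34 V; n = 2.
[H⁺] = 10^(−1.92) = 0.012 M, and Q = [H⁺]^2 / ([Cu²⁺]·P(H₂)) = 0.145.
E = E° − (0.0592/2) log Q = 0.34 − (0.0592/2)(-0.840) = 0.365 V.

0.36 V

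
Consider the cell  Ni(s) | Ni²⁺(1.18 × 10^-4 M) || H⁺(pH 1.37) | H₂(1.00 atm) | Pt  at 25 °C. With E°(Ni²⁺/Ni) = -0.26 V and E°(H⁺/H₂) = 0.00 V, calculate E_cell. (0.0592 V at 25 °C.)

The hydrogen couple is the cathode, so E°_cell = 0.26 V; n = 2.
[H⁺] = 10^(−1.37) = 0.043 M, and Q = [Ni²⁺]·P(H₂) / [H⁺]^2 = 0.0648.
E = E° − (0.0592/2) log Q = 0.26 − (0.0592/2)(-1.188) = 0.295 V.

0.30 V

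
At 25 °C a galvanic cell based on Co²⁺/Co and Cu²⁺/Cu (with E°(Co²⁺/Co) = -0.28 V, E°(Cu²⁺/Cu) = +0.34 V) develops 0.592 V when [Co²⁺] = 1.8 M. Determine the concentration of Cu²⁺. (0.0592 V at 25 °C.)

From the Nernst equation, log Q = n(E° − E)/0.0592 = 2(0.62 − 0.592)/0.0592 = 0.946, so Q = 8.83.
With Q = [Co²⁺]/[Cu²⁺] and the known concentrations, [Cu²⁺] in the denominator gives [Cu²⁺] = 0.2 M.

0.2 M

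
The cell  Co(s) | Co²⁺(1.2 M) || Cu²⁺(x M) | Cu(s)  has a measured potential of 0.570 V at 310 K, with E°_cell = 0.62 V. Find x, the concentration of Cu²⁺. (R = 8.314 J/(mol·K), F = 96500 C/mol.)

0.028 M

From the Nernst equation, ln Q = nF(E° − E)/RT = 2×96500×(0.62 − 0.570)/(8.314×310) = 3.744, so Q = 42.3.
With Q = [Co²⁺]/[Cu²⁺] and the known concentrations, [Cu²⁺] in the denominator gives [Cu²⁺] = 0.028 M.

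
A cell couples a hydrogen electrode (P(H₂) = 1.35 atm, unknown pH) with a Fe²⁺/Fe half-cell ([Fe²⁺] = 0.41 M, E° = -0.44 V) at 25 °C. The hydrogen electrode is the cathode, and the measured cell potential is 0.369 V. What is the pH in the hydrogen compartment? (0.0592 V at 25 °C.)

E°_cell = 0.44 V and n = 2.
log Q = n(E° − E)/0.0592 = 2×(0.44 − 0.369)/0.0592 = 2.399.
With Q = [Fe²⁺]·P(H₂) / [H⁺]^2, solving for [H⁺] gives log[H⁺] = -1.328, so pH = 1.33.

pH = 1.33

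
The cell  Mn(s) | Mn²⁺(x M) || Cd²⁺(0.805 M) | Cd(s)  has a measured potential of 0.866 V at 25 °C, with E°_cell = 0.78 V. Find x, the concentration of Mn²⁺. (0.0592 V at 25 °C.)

From the Nernst equation, log Q = n(E° − E)/0.0592 = 2(0.78 − 0.866)/0.0592 = -2.905, so Q = 0.00124.
With Q = [Mn²⁺]/[Cd²⁺] and the known concentrations, [Mn²⁺] in the numerator gives [Mn²⁺] = 0.001 M.

0.001 M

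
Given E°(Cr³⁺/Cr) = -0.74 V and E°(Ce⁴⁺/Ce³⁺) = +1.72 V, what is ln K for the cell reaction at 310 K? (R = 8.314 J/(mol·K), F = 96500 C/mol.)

ln K = 276.3

E°_cell = +1.72 − (-0.74) = 2.46 V, with n = 3 electrons transferred.
At equilibrium E = 0, so the Nernst equation gives ln K = nFE°/RT = (3)(96500)(2.46)/((8.314)(310)) = 276.32.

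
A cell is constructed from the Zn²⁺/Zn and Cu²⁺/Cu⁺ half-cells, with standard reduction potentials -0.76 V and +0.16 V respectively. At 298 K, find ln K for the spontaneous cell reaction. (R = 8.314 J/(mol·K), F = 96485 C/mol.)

ln K = 71.7

E°_cell = +0.16 − (-0.76) = 0.92 V, with n = 2 electrons transferred.
At equilibrium E = 0, so the Nernst equation gives ln K = nFE°/RT = (2)(96485)(0.92)/((8.314)(298)) = 71.66.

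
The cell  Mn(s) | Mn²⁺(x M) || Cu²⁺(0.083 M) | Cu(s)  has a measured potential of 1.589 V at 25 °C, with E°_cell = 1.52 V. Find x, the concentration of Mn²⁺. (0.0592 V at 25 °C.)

From the Nernst equation, log Q = n(E° − E)/0.0592 = 2(1.52 − 1.589)/0.0592 = -2.331, so Q = 0.00467.
With Q = [Mn²⁺]/[Cu²⁺] and the known concentrations, [Mn²⁺] in the numerator gives [Mn²⁺] = 3.9 × 10^-4 M.

3.9 × 10^-4 M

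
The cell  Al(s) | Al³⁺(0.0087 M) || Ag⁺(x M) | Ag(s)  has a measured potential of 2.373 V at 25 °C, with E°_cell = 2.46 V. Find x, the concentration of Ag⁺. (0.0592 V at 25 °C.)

0.007 M

From the Nernst equation, log Q = n(E° − E)/0.0592 = 3(2.46 − 2.373)/0.0592 = 4.409, so Q = 2.56 × 10^4.
With Q = [Al³⁺]/[Ag⁺]^3 and the known concentrations, [Ag⁺]^3 in the denominator gives [Ag⁺] = 0.007 M.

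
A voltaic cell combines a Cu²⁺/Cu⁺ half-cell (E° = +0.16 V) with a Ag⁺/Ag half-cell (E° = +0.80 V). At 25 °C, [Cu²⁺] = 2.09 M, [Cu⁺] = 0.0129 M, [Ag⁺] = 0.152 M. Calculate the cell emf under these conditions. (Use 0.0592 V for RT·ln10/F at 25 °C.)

The Ag⁺/Ag couple has the higher reduction potential and acts as the cathode, so E°_cell = +0.80 − (+0.16) = 0.64 V.
Balancing electrons gives n = 1; the reaction quotient is Q = [Cu²⁺]/([Cu⁺]·[Ag⁺]) = 1070.
At 25 °C, E = E° − (0.0592/n) log Q = 0.64 − (0.0592/1)(3.028) = 0.640 − 0.179 = 0.461 V.

0.461 V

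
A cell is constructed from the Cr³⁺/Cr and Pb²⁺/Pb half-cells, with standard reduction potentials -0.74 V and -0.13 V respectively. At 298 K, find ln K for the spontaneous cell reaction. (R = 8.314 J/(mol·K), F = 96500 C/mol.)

E°_cell = -0.13 − (-0.74) = 0.61 V, with n = 6 electrons transferred.
At equilibrium E = 0, so the Nernst equation gives ln K = nFE°/RT = (6)(96500)(0.61)/((8.314)(298)) = 142.55.

ln K = 142.6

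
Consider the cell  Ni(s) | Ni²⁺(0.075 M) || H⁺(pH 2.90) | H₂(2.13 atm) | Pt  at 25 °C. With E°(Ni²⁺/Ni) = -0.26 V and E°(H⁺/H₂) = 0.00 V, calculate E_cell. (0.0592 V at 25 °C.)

0.11 V

The hydrogen couple is the cathode, so E°_cell = 0.26 V; n = 2.
[H⁺] = 10^(−2.90) = 0.0013 M, and Q = [Ni²⁺]·P(H₂) / [H⁺]^2 = 1.01 × 10^5.
E = E° − (0.0592/2) log Q = 0.26 − (0.0592/2)(5.003) = 0.112 V.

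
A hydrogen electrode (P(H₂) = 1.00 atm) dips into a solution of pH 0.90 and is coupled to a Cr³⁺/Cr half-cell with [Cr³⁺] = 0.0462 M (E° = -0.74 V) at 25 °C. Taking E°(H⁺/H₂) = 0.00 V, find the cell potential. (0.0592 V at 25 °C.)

0.71 V

The hydrogen couple is the cathode, so E°_cell = 0.74 V; n = 6.
[H⁺] = 10^(−0.90) = 0.13 M, and Q = [Cr³⁺]^2·P(H₂)^3 / [H⁺]^6 = 536.
E = E° − (0.0592/6) log Q = 0.74 − (0.0592/6)(2.729) = 0.713 V.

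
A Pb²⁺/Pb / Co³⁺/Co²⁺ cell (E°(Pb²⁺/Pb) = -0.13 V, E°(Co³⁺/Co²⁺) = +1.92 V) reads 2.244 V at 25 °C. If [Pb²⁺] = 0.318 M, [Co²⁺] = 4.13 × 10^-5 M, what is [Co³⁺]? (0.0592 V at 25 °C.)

From the Nernst equation, log Q = n(E° − E)/0.0592 = 2(2.05 − 2.244)/0.0592 = -6.554, so Q = 2.79 × 10^-7.
With Q = [Pb²⁺]·[Co²⁺]^2/[Co³⁺]^2 and the known concentrations, [Co³⁺]^2 in the denominator gives [Co³⁺] = 0.044 M.

0.044 M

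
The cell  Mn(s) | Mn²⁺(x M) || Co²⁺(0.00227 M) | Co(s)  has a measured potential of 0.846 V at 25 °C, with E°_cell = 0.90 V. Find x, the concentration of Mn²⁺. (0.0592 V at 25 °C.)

0.15 M

From the Nernst equation, log Q = n(E° − E)/0.0592 = 2(0.90 − 0.846)/0.0592 = 1.824, so Q = 66.7.
With Q = [Mn²⁺]/[Co²⁺] and the known concentrations, [Mn²⁺] in the numerator gives [Mn²⁺] = 0.15 M.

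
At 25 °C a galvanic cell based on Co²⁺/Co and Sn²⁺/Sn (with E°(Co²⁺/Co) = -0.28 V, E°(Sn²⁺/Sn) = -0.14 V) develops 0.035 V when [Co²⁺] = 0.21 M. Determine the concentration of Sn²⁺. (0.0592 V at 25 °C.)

From the Nernst equation, log Q = n(E° − E)/0.0592 = 2(0.14 − 0.035)/0.0592 = 3.547, so Q = 3530.
With Q = [Co²⁺]/[Sn²⁺] and the known concentrations, [Sn²⁺] in the denominator gives [Sn²⁺] = 6 × 10^-5 M.

6 × 10^-5 M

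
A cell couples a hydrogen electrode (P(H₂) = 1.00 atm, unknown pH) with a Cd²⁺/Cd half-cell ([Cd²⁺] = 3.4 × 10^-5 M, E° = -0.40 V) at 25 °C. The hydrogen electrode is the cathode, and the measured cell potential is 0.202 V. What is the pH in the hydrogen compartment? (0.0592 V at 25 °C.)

pH = 5.58

E°_cell = 0.40 V and n = 2.
log Q = n(E° − E)/0.0592 = 2×(0.40 − 0.202)/0.0592 = 6.689.
With Q = [Cd²⁺]·P(H₂) / [H⁺]^2, solving for [H⁺] gives log[H⁺] = -5.579, so pH = 5.58.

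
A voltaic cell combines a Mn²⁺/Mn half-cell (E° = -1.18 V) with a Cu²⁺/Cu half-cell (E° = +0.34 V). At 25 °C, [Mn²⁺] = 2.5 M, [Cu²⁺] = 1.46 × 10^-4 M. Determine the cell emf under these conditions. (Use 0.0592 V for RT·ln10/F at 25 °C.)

1.39 V

The Cu²⁺/Cu couple has the higher reduction potential and acts as the cathode, so E°_cell = +0.34 − (-1.18) = 1.52 V.
Balancing electrons gives n = 2; the reaction quotient is Q = [Mn²⁺]/[Cu²⁺] = 1.71 × 10^4.
At 25 °C, E = E° − (0.0592/n) log Q = 1.52 − (0.0592/2)(4.234) = 1.520 − 0.125 = 1.395 V.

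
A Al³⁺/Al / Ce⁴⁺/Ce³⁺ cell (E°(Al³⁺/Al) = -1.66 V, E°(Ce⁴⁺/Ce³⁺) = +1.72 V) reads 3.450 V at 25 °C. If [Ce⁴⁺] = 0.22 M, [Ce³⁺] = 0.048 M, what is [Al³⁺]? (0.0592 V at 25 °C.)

0.027 M

From the Nernst equation, log Q = n(E° − E)/0.0592 = 3(3.38 − 3.450)/0.0592 = -3.547, so Q = 2.84 × 10^-4.
With Q = [Al³⁺]·[Ce³⁺]^3/[Ce⁴⁺]^3 and the known concentrations, [Al³⁺] in the numerator gives [Al³⁺] = 0.027 M.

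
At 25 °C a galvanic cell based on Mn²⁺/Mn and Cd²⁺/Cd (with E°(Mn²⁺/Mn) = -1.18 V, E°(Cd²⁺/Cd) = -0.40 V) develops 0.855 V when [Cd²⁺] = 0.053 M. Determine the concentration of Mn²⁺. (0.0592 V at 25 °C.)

1.6 × 10^-4 M

From the Nernst equation, log Q = n(E° − E)/0.0592 = 2(0.78 − 0.855)/0.0592 = -2.534, so Q = 0.00293.
With Q = [Mn²⁺]/[Cd²⁺] and the known concentrations, [Mn²⁺] in the numerator gives [Mn²⁺] = 1.6 × 10^-4 M.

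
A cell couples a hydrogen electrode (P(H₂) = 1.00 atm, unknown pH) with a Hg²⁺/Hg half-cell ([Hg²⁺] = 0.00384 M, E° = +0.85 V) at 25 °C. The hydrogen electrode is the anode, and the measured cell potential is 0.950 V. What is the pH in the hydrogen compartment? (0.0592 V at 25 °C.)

E°_cell = 0.85 V and n = 2.
log Q = n(E° − E)/0.0592 = 2×(0.85 − 0.950)/0.0592 = -3.378.
With Q = [H⁺]^2 / ([Hg²⁺]·P(H₂)), solving for [H⁺] gives log[H⁺] = -2.897, so pH = 2.90.

pH = 2.90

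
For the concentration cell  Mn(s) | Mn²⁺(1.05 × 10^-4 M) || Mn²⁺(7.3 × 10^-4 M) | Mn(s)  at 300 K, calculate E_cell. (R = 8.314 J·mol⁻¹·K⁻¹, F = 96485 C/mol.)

Both half-cells are Mn²⁺/Mn, so E°_cell = 0. The concentrated side is the cathode; the cell reaction moves Mn²⁺ from high to low concentration with n = 2.
Q = [Mn²⁺]_dilute/[Mn²⁺]_conc = 1.05 × 10^-4/7.3 × 10^-4 = 0.144.
E = 0 − (RT/nF) ln Q = −((8.314×300)/(2×96485))(-1.939) = 0.0251 V.

0.025 V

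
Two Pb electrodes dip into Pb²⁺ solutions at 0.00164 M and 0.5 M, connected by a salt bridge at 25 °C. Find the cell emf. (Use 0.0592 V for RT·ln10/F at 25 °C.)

Both half-cells are Pb²⁺/Pb, so E°_cell = 0. The concentrated side is the cathode; the cell reaction moves Pb²⁺ from high to low concentration with n = 2.
Q = [Pb²⁺]_dilute/[Pb²⁺]_conc = 0.00164/0.5 = 0.00328.
E = 0 − (0.0592/2) log Q = −(0.0592/2)(-2.484) = 0.0735 V.

0.074 V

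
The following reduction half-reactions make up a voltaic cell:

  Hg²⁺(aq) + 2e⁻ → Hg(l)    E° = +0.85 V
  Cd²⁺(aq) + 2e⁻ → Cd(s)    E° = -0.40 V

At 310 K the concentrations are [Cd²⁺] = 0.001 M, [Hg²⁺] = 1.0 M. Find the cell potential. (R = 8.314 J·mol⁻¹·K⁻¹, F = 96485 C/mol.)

1.34 V

The Hg²⁺/Hg couple has the higher reduction potential and acts as the cathode, so E°_cell = +0.85 − (-0.40) = 1.25 V.
Balancing electrons gives n = 2; the reaction quotient is Q = [Cd²⁺]/[Hg²⁺] = 0.00100.
E = E° − (RT/nF) ln Q = 1.25 − (8.314×310)/(2×96485) × (-6.908) = 1.250 + 0.092 = 1.342 V.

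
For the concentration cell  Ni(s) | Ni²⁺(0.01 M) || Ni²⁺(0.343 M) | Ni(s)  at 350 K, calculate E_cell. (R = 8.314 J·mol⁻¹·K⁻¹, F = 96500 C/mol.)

0.053 V

Both half-cells are Ni²⁺/Ni, so E°_cell = 0. The concentrated side is the cathode; the cell reaction moves Ni²⁺ from high to low concentration with n = 2.
Q = [Ni²⁺]_dilute/[Ni²⁺]_conc = 0.01/0.343 = 0.0292.
E = 0 − (RT/nF) ln Q = −((8.314×350)/(2×96500))(-3.535) = 0.0533 V.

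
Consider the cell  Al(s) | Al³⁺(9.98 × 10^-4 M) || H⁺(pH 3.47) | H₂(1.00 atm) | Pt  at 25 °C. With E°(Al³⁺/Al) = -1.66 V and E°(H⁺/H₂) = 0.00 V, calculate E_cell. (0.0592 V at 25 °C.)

The hydrogen couple is the cathode, so E°_cell = 1.66 V; n = 6.
[H⁺] = 10^(−3.47) = 3.4 × 10^-4 M, and Q = [Al³⁺]^2·P(H₂)^3 / [H⁺]^6 = 6.58 × 10^14.
E = E° − (0.0592/6) log Q = 1.66 − (0.0592/6)(14.818) = 1.514 V.

1.51 V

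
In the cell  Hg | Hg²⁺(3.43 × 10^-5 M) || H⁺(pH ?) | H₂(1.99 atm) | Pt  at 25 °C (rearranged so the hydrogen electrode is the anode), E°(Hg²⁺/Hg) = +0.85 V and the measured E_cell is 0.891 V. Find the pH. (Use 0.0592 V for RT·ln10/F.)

E°_cell = 0.85 V and n = 2.
log Q = n(E° − E)/0.0592 = 2×(0.85 − 0.891)/0.0592 = -1.385.
With Q = [H⁺]^2 / ([Hg²⁺]·P(H₂)), solving for [H⁺] gives log[H⁺] = -2.775, so pH = 2.78.

pH = 2.78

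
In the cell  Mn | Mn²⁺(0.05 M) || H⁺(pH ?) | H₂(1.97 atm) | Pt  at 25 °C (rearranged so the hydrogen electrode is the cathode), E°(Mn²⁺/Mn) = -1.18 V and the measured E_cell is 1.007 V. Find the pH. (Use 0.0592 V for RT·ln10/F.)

E°_cell = 1.18 V and n = 2.
log Q = n(E° − E)/0.0592 = 2×(1.18 − 1.007)/0.0592 = 5.845.
With Q = [Mn²⁺]·P(H₂) / [H⁺]^2, solving for [H⁺] gives log[H⁺] = -3.426, so pH = 3.43.

pH = 3.43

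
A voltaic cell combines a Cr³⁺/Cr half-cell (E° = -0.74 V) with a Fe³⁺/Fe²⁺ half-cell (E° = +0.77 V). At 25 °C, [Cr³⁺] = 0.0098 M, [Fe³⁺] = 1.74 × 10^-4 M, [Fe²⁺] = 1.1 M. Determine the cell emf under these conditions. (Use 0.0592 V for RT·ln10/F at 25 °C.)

The Fe³⁺/Fe²⁺ couple has the higher reduction potential and acts as the cathode, so E°_cell = +0.77 − (-0.74) = 1.51 V.
Balancing electrons gives n = 3; the reaction quotient is Q = [Cr³⁺]·[Fe²⁺]^3/[Fe³⁺]^3 = 2.48 × 10^9.
At 25 °C, E = E° − (0.0592/n) log Q = 1.51 − (0.0592/3)(9.394) = 1.510 − 0.185 = 1.325 V.

1.32 V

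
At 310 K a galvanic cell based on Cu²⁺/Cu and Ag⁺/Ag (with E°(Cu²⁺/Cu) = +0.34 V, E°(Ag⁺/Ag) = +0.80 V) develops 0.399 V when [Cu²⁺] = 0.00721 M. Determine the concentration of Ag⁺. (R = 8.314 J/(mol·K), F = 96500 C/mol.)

From the Nernst equation, ln Q = nF(E° − E)/RT = 2×96500×(0.46 − 0.399)/(8.314×310) = 4.568, so Q = 96.3.
With Q = [Cu²⁺]/[Ag⁺]^2 and the known concentrations, [Ag⁺]^2 in the denominator gives [Ag⁺] = 0.0087 M.

0.0087 M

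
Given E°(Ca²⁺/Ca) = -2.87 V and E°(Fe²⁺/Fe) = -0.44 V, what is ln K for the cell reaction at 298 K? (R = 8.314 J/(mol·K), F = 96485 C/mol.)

ln K = 189.3

E°_cell = -0.44 − (-2.87) = 2.43 V, with n = 2 electrons transferred.
At equilibrium E = 0, so the Nernst equation gives ln K = nFE°/RT = (2)(96485)(2.43)/((8.314)(298)) = 189.26.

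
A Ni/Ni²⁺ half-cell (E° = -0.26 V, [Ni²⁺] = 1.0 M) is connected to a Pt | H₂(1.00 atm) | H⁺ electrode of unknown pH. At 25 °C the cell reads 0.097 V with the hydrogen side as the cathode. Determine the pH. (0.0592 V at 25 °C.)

E°_cell = 0.26 V and n = 2.
log Q = n(E° − E)/0.0592 = 2×(0.26 − 0.097)/0.0592 = 5.507.
With Q = [Ni²⁺]·P(H₂) / [H⁺]^2, solving for [H⁺] gives log[H⁺] = -2.753, so pH = 2.75.

pH = 2.75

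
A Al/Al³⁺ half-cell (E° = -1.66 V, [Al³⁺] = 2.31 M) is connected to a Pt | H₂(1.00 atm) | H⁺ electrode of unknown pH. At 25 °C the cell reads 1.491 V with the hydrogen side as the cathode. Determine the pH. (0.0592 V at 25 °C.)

pH = 2.73

E°_cell = 1.66 V and n = 6.
log Q = n(E° − E)/0.0592 = 6×(1.66 − 1.491)/0.0592 = 17.128.
With Q = [Al³⁺]^2·P(H₂)^3 / [H⁺]^6, solving for [H⁺] gives log[H⁺] = -2.734, so pH = 2.73.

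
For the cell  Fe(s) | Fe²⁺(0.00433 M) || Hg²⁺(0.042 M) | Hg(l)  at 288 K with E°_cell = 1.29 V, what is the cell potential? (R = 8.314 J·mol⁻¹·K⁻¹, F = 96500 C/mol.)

Balancing electrons gives n = 2; the reaction quotient is Q = [Fe²⁺]/[Hg²⁺] = 0.103.
E = E° − (RT/nF) ln Q = 1.29 − (8.314×288)/(2×96500) × (-2.272) = 1.290 + 0.028 = 1.318 V.

1.32 V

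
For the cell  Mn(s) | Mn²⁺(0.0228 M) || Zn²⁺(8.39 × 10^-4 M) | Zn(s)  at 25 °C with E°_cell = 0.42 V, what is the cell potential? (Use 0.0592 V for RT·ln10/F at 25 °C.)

Balancing electrons gives n = 2; the reaction quotient is Q = [Mn²⁺]/[Zn²⁺] = 27.2.
At 25 °C, E = E° − (0.0592/n) log Q = 0.42 − (0.0592/2)(1.434) = 0.420 − 0.042 = 0.378 V.

0.378 V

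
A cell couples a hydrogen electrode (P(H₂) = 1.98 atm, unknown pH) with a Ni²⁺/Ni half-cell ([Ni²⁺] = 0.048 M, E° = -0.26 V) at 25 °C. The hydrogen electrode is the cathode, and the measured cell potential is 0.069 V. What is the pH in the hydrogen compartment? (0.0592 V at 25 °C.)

E°_cell = 0.26 V and n = 2.
log Q = n(E° − E)/0.0592 = 2×(0.26 − 0.069)/0.0592 = 6.453.
With Q = [Ni²⁺]·P(H₂) / [H⁺]^2, solving for [H⁺] gives log[H⁺] = -3.737, so pH = 3.74.

pH = 3.74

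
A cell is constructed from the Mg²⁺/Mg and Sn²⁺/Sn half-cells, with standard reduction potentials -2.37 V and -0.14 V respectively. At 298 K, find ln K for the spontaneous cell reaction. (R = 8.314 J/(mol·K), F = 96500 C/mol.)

ln K = 173.7

E°_cell = -0.14 − (-2.37) = 2.23 V, with n = 2 electrons transferred.
At equilibrium E = 0, so the Nernst equation gives ln K = nFE°/RT = (2)(96500)(2.23)/((8.314)(298)) = 173.71.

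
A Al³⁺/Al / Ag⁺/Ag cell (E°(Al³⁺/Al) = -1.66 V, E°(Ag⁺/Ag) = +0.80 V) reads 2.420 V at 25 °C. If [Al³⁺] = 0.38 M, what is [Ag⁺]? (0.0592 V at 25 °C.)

0.15 M

From the Nernst equation, log Q = n(E° − E)/0.0592 = 3(2.46 − 2.420)/0.0592 = 2.027, so Q = 106.
With Q = [Al³⁺]/[Ag⁺]^3 and the known concentrations, [Ag⁺]^3 in the denominator gives [Ag⁺] = 0.15 M.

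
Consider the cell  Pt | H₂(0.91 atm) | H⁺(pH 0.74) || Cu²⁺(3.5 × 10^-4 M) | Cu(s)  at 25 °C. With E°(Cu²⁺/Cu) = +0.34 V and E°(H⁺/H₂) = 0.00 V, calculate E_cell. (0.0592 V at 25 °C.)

0.28 V

The Cu²⁺/Cu couple is the cathode, so E°_cell = 0.34 V; n = 2.
[H⁺] = 10^(−0.74) = 0.18 M, and Q = [H⁺]^2 / ([Cu²⁺]·P(H₂)) = 104.
E = E° − (0.0592/2) log Q = 0.34 − (0.0592/2)(2.017) = 0.280 V.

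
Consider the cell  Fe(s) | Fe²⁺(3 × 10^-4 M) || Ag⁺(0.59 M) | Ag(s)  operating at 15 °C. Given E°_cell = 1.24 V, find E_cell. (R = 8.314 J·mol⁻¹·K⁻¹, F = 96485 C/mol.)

1.33 V

Balancing electrons gives n = 2; the reaction quotient is Q = [Fe²⁺]/[Ag⁺]^2 = 8.62 × 10^-4.
E = E° − (RT/nF) ln Q = 1.24 − (8.314×288)/(2×96485) × (-7.056) = 1.240 + 0.088 = 1.328 V.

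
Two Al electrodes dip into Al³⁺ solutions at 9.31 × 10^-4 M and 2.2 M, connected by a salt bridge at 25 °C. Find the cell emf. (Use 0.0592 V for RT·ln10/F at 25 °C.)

Both half-cells are Al³⁺/Al, so E°_cell = 0. The concentrated side is the cathode; the cell reaction moves Al³⁺ from high to low concentration with n = 3.
Q = [Al³⁺]_dilute/[Al³⁺]_conc = 9.31 × 10^-4/2.2 = 4.23 × 10^-4.
E = 0 − (0.0592/3) log Q = −(0.0592/3)(-3.373) = 0.0666 V.

0.067 V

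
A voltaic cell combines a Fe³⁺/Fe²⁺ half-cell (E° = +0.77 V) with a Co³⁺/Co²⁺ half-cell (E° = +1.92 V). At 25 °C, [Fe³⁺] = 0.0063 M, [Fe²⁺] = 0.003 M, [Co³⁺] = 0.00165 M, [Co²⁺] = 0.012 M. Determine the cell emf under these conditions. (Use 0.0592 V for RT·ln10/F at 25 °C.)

The Co³⁺/Co²⁺ couple has the higher reduction potential and acts as the cathode, so E°_cell = +1.92 − (+0.77) = 1.15 V.
Balancing electrons gives n = 1; the reaction quotient is Q = [Fe³⁺]·[Co²⁺]/([Fe²⁺]·[Co³⁺]) = 15.3.
At 25 °C, E = E° − (0.0592/n) log Q = 1.15 − (0.0592/1)(1.184) = 1.150 − 0.070 = 1.080 V.

1.08 V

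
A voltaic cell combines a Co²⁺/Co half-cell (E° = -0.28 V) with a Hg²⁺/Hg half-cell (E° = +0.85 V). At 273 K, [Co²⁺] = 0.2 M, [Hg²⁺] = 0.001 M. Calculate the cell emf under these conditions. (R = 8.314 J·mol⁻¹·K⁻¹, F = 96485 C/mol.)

The Hg²⁺/Hg couple has the higher reduction potential and acts as the cathode, so E°_cell = +0.85 − (-0.28) = 1.13 V.
Balancing electrons gives n = 2; the reaction quotient is Q = [Co²⁺]/[Hg²⁺] = 200.
E = E° − (RT/nF) ln Q = 1.13 − (8.314×273)/(2×96485) × (5.298) = 1.130 − 0.062 = 1.068 V.

1.07 V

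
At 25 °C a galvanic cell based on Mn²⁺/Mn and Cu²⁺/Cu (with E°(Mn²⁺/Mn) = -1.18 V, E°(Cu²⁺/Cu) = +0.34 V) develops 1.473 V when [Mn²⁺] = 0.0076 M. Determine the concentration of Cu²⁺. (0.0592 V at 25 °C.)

2 × 10^-4 M

From the Nernst equation, log Q = n(E° − E)/0.0592 = 2(1.52 − 1.473)/0.0592 = 1.588, so Q = 38.7.
With Q = [Mn²⁺]/[Cu²⁺] and the known concentrations, [Cu²⁺] in the denominator gives [Cu²⁺] = 2 × 10^-4 M.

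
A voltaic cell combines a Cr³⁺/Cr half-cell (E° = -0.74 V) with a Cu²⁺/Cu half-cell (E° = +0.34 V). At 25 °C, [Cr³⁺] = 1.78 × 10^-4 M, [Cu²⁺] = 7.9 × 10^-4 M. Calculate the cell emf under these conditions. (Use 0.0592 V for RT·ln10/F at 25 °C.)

1.06 V

The Cu²⁺/Cu couple has the higher reduction potential and acts as the cathode, so E°_cell = +0.34 − (-0.74) = 1.08 V.
Balancing electrons gives n = 6; the reaction quotient is Q = [Cr³⁺]^2/[Cu²⁺]^3 = 64.3.
At 25 °C, E = E° − (0.0592/n) log Q = 1.08 − (0.0592/6)(1.808) = 1.080 − 0.018 = 1.062 V.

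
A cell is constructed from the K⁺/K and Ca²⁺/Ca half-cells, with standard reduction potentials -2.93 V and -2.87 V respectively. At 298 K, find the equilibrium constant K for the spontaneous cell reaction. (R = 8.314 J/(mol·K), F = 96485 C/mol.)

110

E°_cell = -2.87 − (-2.93) = 0.06 V, with n = 2 electrons transferred.
At equilibrium E = 0, so the Nernst equation gives ln K = nFE°/RT = (2)(96485)(0.06)/((8.314)(298)) = 4.67.
K = e^4.67 = 110.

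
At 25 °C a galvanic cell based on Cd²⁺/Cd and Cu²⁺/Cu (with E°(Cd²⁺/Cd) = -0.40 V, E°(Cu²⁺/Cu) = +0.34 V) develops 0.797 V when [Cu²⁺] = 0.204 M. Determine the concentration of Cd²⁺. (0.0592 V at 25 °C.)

From the Nernst equation, log Q = n(E° − E)/0.0592 = 2(0.74 − 0.797)/0.0592 = -1.926, so Q = 0.0119.
With Q = [Cd²⁺]/[Cu²⁺] and the known concentrations, [Cd²⁺] in the numerator gives [Cd²⁺] = 0.0024 M.

0.0024 M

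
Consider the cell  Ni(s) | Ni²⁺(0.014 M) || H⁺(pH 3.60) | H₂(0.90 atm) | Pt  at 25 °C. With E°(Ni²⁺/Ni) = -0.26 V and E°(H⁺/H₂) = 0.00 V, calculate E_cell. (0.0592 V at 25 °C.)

The hydrogen couple is the cathode, so E°_cell = 0.26 V; n = 2.
[H⁺] = 10^(−3.60) = 2.5 × 10^-4 M, and Q = [Ni²⁺]·P(H₂) / [H⁺]^2 = 2 × 10^5.
E = E° − (0.0592/2) log Q = 0.26 − (0.0592/2)(5.300) = 0.103 V.

0.10 V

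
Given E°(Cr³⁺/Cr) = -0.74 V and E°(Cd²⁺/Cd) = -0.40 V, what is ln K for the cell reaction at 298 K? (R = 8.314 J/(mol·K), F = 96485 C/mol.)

ln K = 79.4

E°_cell = -0.40 − (-0.74) = 0.34 V, with n = 6 electrons transferred.
At equilibrium E = 0, so the Nernst equation gives ln K = nFE°/RT = (6)(96485)(0.34)/((8.314)(298)) = 79.44.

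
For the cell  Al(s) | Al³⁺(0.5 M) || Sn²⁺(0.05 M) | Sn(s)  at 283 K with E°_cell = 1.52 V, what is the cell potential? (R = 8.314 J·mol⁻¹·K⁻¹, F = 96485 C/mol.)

Balancing electrons gives n = 6; the reaction quotient is Q = [Al³⁺]^2/[Sn²⁺]^3 = 2000.
E = E° − (RT/nF) ln Q = 1.52 − (8.314×283)/(6×96485) × (7.601) = 1.520 − 0.031 = 1.489 V.

1.49 V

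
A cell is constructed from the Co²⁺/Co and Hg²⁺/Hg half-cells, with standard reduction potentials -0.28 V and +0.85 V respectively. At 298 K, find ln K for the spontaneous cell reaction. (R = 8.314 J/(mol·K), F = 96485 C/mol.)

ln K = 88.0

E°_cell = +0.85 − (-0.28) = 1.13 V, with n = 2 electrons transferred.
At equilibrium E = 0, so the Nernst equation gives ln K = nFE°/RT = (2)(96485)(1.13)/((8.314)(298)) = 88.01.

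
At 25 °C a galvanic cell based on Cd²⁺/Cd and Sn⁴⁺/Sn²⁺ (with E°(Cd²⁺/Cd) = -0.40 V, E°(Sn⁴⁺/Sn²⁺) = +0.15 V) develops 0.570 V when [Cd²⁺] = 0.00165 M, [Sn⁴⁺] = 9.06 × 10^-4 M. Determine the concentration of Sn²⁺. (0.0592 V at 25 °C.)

From the Nernst equation, log Q = n(E° − E)/0.0592 = 2(0.55 − 0.570)/0.0592 = -0.676, so Q = 0.211.
With Q = [Cd²⁺]·[Sn²⁺]/[Sn⁴⁺] and the known concentrations, [Sn²⁺] in the numerator gives [Sn²⁺] = 0.12 M.

0.12 M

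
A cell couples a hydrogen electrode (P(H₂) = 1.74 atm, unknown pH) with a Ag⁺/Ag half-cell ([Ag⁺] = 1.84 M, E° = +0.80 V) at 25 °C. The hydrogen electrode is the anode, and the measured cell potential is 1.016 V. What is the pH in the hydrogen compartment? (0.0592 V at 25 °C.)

pH = 3.26

E°_cell = 0.80 V and n = 2.
log Q = n(E° − E)/0.0592 = 2×(0.80 − 1.016)/0.0592 = -7.297.
With Q = [H⁺]^2 / ([Ag⁺]^2·P(H₂)), solving for [H⁺] gives log[H⁺] = -3.264, so pH = 3.26.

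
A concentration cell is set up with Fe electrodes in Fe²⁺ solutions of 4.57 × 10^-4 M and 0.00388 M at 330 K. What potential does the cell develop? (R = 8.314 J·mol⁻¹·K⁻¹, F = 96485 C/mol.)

Both half-cells are Fe²⁺/Fe, so E°_cell = 0. The concentrated side is the cathode; the cell reaction moves Fe²⁺ from high to low concentration with n = 2.
Q = [Fe²⁺]_dilute/[Fe²⁺]_conc = 4.57 × 10^-4/0.00388 = 0.118.
E = 0 − (RT/nF) ln Q = −((8.314×330)/(2×96485))(-2.139) = 0.0304 V.

0.030 V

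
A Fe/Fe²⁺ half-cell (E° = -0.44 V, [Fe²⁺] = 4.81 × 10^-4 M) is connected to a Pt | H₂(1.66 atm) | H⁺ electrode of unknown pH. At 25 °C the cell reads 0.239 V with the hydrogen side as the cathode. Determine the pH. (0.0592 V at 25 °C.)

pH = 4.94

E°_cell = 0.44 V and n = 2.
log Q = n(E° − E)/0.0592 = 2×(0.44 − 0.239)/0.0592 = 6.791.
With Q = [Fe²⁺]·P(H₂) / [H⁺]^2, solving for [H⁺] gives log[H⁺] = -4.944, so pH = 4.94.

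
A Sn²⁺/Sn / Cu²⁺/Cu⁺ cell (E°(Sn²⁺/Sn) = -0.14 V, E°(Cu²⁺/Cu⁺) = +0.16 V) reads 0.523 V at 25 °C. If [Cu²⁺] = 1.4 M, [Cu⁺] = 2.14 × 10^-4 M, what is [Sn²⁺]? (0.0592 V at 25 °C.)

From the Nernst equation, log Q = n(E° − E)/0.0592 = 2(0.30 − 0.523)/0.0592 = -7.534, so Q = 2.93 × 10^-8.
With Q = [Sn²⁺]·[Cu⁺]^2/[Cu²⁺]^2 and the known concentrations, [Sn²⁺] in the numerator gives [Sn²⁺] = 1.3 M.

1.3 M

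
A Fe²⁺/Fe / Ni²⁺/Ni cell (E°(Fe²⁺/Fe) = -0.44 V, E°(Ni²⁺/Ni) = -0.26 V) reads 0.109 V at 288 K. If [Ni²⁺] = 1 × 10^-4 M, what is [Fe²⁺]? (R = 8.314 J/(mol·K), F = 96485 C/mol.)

0.031 M

From the Nernst equation, ln Q = nF(E° − E)/RT = 2×96485×(0.18 − 0.109)/(8.314×288) = 5.722, so Q = 306.
With Q = [Fe²⁺]/[Ni²⁺] and the known concentrations, [Fe²⁺] in the numerator gives [Fe²⁺] = 0.031 M.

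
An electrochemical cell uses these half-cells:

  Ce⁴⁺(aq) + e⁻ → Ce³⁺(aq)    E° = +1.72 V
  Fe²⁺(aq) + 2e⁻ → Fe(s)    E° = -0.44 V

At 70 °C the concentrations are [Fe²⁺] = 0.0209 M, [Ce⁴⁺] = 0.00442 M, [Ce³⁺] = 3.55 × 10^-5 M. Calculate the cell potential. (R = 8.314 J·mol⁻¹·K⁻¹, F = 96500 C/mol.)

2.36 V

The Ce⁴⁺/Ce³⁺ couple has the higher reduction potential and acts as the cathode, so E°_cell = +1.72 − (-0.44) = 2.16 V.
Balancing electrons gives n = 2; the reaction quotient is Q = [Fe²⁺]·[Ce³⁺]^2/[Ce⁴⁺]^2 = 1.35 × 10^-6.
E = E° − (RT/nF) ln Q = 2.16 − (8.314×343)/(2×96500) × (-13.517) = 2.160 + 0.200 = 2.360 V.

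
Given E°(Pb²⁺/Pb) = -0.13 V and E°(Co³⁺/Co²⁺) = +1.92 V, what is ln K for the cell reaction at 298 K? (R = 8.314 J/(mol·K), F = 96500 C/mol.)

ln K = 159.7

E°_cell = +1.92 − (-0.13) = 2.05 V, with n = 2 electrons transferred.
At equilibrium E = 0, so the Nernst equation gives ln K = nFE°/RT = (2)(96500)(2.05)/((8.314)(298)) = 159.69.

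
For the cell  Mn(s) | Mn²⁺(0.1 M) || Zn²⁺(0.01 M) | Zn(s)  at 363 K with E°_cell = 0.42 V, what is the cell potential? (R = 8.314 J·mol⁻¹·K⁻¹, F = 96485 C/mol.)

0.384 V

Balancing electrons gives n = 2; the reaction quotient is Q = [Mn²⁺]/[Zn²⁺] = 10.0.
E = E° − (RT/nF) ln Q = 0.42 − (8.314×363)/(2×96485) × (2.303) = 0.420 − 0.036 = 0.384 V.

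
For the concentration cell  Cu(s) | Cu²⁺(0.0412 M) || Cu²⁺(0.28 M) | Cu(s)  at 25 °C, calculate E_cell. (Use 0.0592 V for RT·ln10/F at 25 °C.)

0.025 V

Both half-cells are Cu²⁺/Cu, so E°_cell = 0. The concentrated side is the cathode; the cell reaction moves Cu²⁺ from high to low concentration with n = 2.
Q = [Cu²⁺]_dilute/[Cu²⁺]_conc = 0.0412/0.28 = 0.147.
E = 0 − (0.0592/2) log Q = −(0.0592/2)(-0.832) = 0.0246 V.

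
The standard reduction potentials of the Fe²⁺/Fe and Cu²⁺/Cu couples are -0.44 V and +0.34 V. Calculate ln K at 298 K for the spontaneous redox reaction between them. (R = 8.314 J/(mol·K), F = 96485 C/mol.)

E°_cell = +0.34 − (-0.44) = 0.78 V, with n = 2 electrons transferred.
At equilibrium E = 0, so the Nernst equation gives ln K = nFE°/RT = (2)(96485)(0.78)/((8.314)(298)) = 60.75.

ln K = 60.8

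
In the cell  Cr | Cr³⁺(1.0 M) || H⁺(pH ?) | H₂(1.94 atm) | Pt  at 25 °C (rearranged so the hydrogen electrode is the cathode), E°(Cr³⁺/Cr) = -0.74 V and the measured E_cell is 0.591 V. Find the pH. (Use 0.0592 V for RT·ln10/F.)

pH = 2.37

E°_cell = 0.74 V and n = 6.
log Q = n(E° − E)/0.0592 = 6×(0.74 − 0.591)/0.0592 = 15.101.
With Q = [Cr³⁺]^2·P(H₂)^3 / [H⁺]^6, solving for [H⁺] gives log[H⁺] = -2.373, so pH = 2.37.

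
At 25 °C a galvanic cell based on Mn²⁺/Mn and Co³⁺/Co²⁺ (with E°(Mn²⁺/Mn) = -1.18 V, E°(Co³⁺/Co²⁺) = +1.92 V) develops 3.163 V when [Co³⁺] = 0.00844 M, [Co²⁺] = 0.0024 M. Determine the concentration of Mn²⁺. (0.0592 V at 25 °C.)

From the Nernst equation, log Q = n(E° − E)/0.0592 = 2(3.10 − 3.163)/0.0592 = -2.128, so Q = 0.00744.
With Q = [Mn²⁺]·[Co²⁺]^2/[Co³⁺]^2 and the known concentrations, [Mn²⁺] in the numerator gives [Mn²⁺] = 0.092 M.

0.092 M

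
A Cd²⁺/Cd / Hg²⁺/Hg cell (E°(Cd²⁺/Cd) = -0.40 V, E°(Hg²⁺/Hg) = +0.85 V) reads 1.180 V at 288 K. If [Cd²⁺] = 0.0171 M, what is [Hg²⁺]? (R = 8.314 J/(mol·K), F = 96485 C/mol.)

From the Nernst equation, ln Q = nF(E° − E)/RT = 2×96485×(1.25 − 1.180)/(8.314×288) = 5.641, so Q = 282.
With Q = [Cd²⁺]/[Hg²⁺] and the known concentrations, [Hg²⁺] in the denominator gives [Hg²⁺] = 6.1 × 10^-5 M.

6.1 × 10^-5 M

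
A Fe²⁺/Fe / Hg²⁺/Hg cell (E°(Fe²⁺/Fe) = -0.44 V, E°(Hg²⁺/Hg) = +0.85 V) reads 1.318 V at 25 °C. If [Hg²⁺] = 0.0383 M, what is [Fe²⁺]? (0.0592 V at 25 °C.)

0.0043 M

From the Nernst equation, log Q = n(E° − E)/0.0592 = 2(1.29 − 1.318)/0.0592 = -0.946, so Q = 0.113.
With Q = [Fe²⁺]/[Hg²⁺] and the known concentrations, [Fe²⁺] in the numerator gives [Fe²⁺] = 0.0043 M.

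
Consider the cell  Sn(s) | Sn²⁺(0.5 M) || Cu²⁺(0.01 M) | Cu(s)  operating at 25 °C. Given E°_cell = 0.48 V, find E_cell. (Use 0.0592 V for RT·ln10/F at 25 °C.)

Balancing electrons gives n = 2; the reaction quotient is Q = [Sn²⁺]/[Cu²⁺] = 50.0.
At 25 °C, E = E° − (0.0592/n) log Q = 0.48 − (0.0592/2)(1.699) = 0.480 − 0.050 = 0.430 V.

0.430 V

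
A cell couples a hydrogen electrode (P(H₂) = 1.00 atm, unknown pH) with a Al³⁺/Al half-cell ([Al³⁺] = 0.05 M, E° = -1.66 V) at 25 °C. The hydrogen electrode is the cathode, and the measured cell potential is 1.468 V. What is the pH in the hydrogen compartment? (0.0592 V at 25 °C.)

E°_cell = 1.66 V and n = 6.
log Q = n(E° − E)/0.0592 = 6×(1.66 − 1.468)/0.0592 = 19.459.
With Q = [Al³⁺]^2·P(H₂)^3 / [H⁺]^6, solving for [H⁺] gives log[H⁺] = -3.677, so pH = 3.68.

pH = 3.68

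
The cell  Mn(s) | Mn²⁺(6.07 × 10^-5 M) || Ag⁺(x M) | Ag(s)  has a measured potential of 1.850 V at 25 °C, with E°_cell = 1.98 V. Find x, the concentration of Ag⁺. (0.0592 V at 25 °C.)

5 × 10^-5 M

From the Nernst equation, log Q = n(E° − E)/0.0592 = 2(1.98 − 1.850)/0.0592 = 4.392, so Q = 2.47 × 10^4.
With Q = [Mn²⁺]/[Ag⁺]^2 and the known concentrations, [Ag⁺]^2 in the denominator gives [Ag⁺] = 5 × 10^-5 M.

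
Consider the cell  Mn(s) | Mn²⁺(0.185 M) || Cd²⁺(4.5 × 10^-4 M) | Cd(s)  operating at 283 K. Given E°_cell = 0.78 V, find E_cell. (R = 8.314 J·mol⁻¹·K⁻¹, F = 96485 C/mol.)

0.707 V

Balancing electrons gives n = 2; the reaction quotient is Q = [Mn²⁺]/[Cd²⁺] = 411.
E = E° − (RT/nF) ln Q = 0.78 − (8.314×283)/(2×96485) × (6.019) = 0.780 − 0.073 = 0.707 V.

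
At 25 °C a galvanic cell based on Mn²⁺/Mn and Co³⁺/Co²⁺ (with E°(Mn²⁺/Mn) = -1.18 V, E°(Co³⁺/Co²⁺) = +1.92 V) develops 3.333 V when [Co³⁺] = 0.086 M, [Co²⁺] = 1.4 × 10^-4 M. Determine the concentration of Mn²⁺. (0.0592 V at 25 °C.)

From the Nernst equation, log Q = n(E° − E)/0.0592 = 2(3.10 − 3.333)/0.0592 = -7.872, so Q = 1.34 × 10^-8.
With Q = [Mn²⁺]·[Co²⁺]^2/[Co³⁺]^2 and the known concentrations, [Mn²⁺] in the numerator gives [Mn²⁺] = 0.0051 M.

0.0051 M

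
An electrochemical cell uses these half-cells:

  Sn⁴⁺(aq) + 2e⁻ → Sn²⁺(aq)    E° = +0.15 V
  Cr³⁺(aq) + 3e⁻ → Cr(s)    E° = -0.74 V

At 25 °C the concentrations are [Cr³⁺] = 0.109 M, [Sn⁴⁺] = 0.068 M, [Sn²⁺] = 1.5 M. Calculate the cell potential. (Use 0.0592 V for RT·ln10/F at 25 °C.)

The Sn⁴⁺/Sn²⁺ couple has the higher reduction potential and acts as the cathode, so E°_cell = +0.15 − (-0.74) = 0.89 V.
Balancing electrons gives n = 6; the reaction quotient is Q = [Cr³⁺]^2·[Sn²⁺]^3/[Sn⁴⁺]^3 = 128.
At 25 °C, E = E° − (0.0592/n) log Q = 0.89 − (0.0592/6)(2.106) = 0.890 − 0.021 = 0.869 V.

0.869 V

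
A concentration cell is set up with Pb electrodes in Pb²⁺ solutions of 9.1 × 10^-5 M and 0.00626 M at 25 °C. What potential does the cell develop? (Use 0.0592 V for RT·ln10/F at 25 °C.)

Both half-cells are Pb²⁺/Pb, so E°_cell = 0. The concentrated side is the cathode; the cell reaction moves Pb²⁺ from high to low concentration with n = 2.
Q = [Pb²⁺]_dilute/[Pb²⁺]_conc = 9.1 × 10^-5/0.00626 = 0.0145.
E = 0 − (0.0592/2) log Q = −(0.0592/2)(-1.838) = 0.0544 V.

0.054 V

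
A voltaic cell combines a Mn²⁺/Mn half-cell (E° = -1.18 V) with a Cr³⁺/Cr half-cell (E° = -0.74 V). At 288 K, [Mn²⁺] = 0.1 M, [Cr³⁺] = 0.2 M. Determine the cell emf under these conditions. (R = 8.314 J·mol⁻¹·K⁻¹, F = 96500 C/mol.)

0.455 V

The Cr³⁺/Cr couple has the higher reduction potential and acts as the cathode, so E°_cell = -0.74 − (-1.18) = 0.44 V.
Balancing electrons gives n = 6; the reaction quotient is Q = [Mn²⁺]^3/[Cr³⁺]^2 = 0.0250.
E = E° − (RT/nF) ln Q = 0.44 − (8.314×288)/(6×96500) × (-3.689) = 0.440 + 0.015 = 0.455 V.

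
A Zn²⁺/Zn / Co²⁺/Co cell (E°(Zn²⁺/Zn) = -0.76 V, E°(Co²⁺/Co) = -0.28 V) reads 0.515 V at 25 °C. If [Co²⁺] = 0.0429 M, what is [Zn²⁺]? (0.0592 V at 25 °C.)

From the Nernst equation, log Q = n(E° − E)/0.0592 = 2(0.48 − 0.515)/0.0592 = -1.182, so Q = 0.0657.
With Q = [Zn²⁺]/[Co²⁺] and the known concentrations, [Zn²⁺] in the numerator gives [Zn²⁺] = 0.0028 M.

0.0028 M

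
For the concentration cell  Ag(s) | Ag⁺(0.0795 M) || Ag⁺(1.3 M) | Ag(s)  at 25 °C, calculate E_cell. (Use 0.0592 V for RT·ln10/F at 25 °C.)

0.072 V

Both half-cells are Ag⁺/Ag, so E°_cell = 0. The concentrated side is the cathode; the cell reaction moves Ag⁺ from high to low concentration with n = 1.
Q = [Ag⁺]_dilute/[Ag⁺]_conc = 0.0795/1.3 = 0.0612.
E = 0 − (0.0592/1) log Q = −(0.0592/1)(-1.214) = 0.0719 V.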